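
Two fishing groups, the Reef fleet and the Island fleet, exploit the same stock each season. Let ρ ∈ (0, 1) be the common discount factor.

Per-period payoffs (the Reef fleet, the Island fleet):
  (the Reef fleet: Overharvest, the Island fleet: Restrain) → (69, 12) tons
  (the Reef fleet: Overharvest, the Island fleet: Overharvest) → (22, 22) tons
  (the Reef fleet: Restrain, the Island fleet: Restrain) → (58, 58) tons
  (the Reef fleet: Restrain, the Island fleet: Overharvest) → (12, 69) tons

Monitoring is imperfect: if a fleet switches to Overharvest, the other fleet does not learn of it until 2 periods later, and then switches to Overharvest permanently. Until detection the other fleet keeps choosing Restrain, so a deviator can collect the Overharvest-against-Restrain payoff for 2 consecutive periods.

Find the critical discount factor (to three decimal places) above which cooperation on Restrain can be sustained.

Deviating for the 2 undetected periods gains 69−58 = 11 per period over cooperation, then loses 58−22 = 36 per period forever once punishment starts.
Gain: 11(1 + ρ + … + ρ^1); loss: 36·ρ^2/(1−ρ).
No profitable deviation ⇔ 11(1−ρ^2) ≤ 36·ρ^2, i.e. ρ^2 ≥ 11/(11+36) = 11/47.
Hence ρ ≥ (11/47)^(1/2) ≈ 0.484.

0.484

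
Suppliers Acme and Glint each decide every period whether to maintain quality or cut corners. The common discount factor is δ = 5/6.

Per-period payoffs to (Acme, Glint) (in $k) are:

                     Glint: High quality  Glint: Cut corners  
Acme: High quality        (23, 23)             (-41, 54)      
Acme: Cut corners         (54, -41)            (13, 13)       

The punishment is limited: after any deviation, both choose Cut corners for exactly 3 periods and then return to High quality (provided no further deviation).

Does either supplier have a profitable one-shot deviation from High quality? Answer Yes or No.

Comparing payoff streams over the 4 periods until play realigns: cooperate → 23(1+δ+…+δ^3); deviate → 54 + 13(δ+…+δ^3).
Cooperation is sustained iff (23−13)(δ+…+δ^3) ≥ 54−23.
δ+…+δ^3 = 5/6·(1−(5/6)^3)/(1−5/6) = 2.1065, and (54−23)/(23−13) = 3.1000.
2.1065 < 3.1000, so cooperation is not sustainable.

Yes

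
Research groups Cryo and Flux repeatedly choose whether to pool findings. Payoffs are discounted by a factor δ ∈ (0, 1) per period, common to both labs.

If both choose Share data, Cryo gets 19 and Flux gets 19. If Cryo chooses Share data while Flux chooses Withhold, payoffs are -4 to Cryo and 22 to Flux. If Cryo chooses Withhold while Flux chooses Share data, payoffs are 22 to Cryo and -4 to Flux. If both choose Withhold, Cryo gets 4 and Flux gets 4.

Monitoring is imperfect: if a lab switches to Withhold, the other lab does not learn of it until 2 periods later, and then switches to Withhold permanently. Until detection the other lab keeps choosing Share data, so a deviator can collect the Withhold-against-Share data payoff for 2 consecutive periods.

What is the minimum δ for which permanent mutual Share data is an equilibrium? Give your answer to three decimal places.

0.408

Deviating for the 2 undetected periods gains 22−19 = 3 per period over cooperation, then loses 19−4 = 15 per period forever once punishment starts.
Gain: 3(1 + δ + … + δ^1); loss: 15·δ^2/(1−δ).
No profitable deviation ⇔ 3(1−δ^2) ≤ 15·δ^2, i.e. δ^2 ≥ 3/(3+15) = 1/6.
Hence δ ≥ (1/6)^(1/2) ≈ 0.408.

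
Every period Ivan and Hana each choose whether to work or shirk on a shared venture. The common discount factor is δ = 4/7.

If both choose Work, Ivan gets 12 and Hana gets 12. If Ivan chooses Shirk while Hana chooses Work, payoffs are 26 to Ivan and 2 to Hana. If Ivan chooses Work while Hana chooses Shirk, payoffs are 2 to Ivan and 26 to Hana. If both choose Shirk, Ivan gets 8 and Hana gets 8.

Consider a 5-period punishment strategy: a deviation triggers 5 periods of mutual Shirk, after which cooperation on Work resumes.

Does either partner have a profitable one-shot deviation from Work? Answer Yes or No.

Comparing payoff streams over the 6 periods until play realigns: cooperate → 12(1+δ+…+δ^5); deviate → 26 + 8(δ+…+δ^5).
Cooperation is sustained iff (12−8)(δ+…+δ^5) ≥ 26−12.
δ+…+δ^5 = 4/7·(1−(4/7)^5)/(1−4/7) = 1.2521, and (26−12)/(12−8) = 3.5000.
1.2521 < 3.5000, so cooperation is not sustainable.

Yes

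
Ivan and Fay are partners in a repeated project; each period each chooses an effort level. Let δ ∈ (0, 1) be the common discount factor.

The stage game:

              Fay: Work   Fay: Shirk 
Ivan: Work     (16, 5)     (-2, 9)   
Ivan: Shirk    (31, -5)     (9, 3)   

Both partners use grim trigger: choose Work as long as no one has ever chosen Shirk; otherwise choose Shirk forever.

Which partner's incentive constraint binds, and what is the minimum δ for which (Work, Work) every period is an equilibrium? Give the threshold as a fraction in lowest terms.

Ivan; δ ≥ 15/22

For Ivan: deviation gain 31−16 = 15, per-period punishment loss 16−9 = 7. IC gives δ ≥ 15/22.
For Fay: gain 4, loss 2 per period, so δ ≥ 4/6 = 2/3.
The tighter constraint is Ivan's, so cooperation needs δ ≥ 15/22.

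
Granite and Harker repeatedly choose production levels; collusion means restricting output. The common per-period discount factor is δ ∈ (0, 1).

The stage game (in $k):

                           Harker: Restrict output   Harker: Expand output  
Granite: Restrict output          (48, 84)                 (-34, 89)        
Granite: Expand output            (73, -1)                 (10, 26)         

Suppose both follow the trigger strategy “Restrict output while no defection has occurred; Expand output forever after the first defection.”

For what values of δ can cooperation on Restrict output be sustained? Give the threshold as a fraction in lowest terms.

For Granite: deviation gain 73−48 = 25, per-period punishment loss 48−10 = 38. IC gives δ ≥ 25/63.
For Harker: gain 5, loss 58 per period, so δ ≥ 5/63.
The tighter constraint is Granite's, so cooperation needs δ ≥ 25/63.

25/63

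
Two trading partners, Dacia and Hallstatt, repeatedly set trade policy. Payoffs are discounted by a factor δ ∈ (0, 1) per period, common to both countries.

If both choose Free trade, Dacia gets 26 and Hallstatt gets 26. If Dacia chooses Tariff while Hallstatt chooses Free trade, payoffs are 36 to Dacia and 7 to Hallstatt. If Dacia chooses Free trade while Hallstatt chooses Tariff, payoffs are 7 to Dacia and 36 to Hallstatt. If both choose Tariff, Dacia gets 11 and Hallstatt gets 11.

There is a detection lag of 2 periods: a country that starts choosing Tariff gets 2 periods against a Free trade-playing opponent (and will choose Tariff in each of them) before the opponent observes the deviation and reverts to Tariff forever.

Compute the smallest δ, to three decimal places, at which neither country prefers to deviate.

Deviating for the 2 undetected periods gains 36−26 = 10 per period over cooperation, then loses 26−11 = 15 per period forever once punishment starts.
Gain: 10(1 + δ + … + δ^1); loss: 15·δ^2/(1−δ).
No profitable deviation ⇔ 10(1−δ^2) ≤ 15·δ^2, i.e. δ^2 ≥ 10/(10+15) = 2/5.
Hence δ ≥ (2/5)^(1/2) ≈ 0.632.

0.632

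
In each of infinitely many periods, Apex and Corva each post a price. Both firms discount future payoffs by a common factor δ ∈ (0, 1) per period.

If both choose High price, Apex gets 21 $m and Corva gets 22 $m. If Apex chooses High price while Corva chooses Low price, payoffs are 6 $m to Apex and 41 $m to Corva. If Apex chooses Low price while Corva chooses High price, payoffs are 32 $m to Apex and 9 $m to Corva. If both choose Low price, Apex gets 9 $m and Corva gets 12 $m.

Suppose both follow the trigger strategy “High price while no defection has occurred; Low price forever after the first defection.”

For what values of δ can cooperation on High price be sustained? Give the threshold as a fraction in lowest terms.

For Apex: deviation gain 32−21 = 11, per-period punishment loss 21−9 = 12. IC gives δ ≥ 11/23.
For Corva: gain 19, loss 10 per period, so δ ≥ 19/29.
The tighter constraint is Corva's, so cooperation needs δ ≥ 19/29.

19/29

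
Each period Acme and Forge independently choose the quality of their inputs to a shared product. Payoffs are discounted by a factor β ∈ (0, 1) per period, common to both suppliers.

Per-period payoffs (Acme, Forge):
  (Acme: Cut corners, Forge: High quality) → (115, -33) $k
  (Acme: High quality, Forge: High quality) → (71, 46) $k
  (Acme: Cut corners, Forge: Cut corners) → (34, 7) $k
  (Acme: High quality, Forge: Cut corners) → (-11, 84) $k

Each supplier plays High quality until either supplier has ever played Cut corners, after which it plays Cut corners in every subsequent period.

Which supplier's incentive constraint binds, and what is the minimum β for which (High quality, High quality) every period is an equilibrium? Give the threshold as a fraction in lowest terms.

Acme's threshold: (115−71)/(115−34) = 44/81.
Forge's threshold: (84−46)/(84−7) = 38/77.
44/81 > 38/77, so Acme binds and β* = 44/81.

Acme; β ≥ 44/81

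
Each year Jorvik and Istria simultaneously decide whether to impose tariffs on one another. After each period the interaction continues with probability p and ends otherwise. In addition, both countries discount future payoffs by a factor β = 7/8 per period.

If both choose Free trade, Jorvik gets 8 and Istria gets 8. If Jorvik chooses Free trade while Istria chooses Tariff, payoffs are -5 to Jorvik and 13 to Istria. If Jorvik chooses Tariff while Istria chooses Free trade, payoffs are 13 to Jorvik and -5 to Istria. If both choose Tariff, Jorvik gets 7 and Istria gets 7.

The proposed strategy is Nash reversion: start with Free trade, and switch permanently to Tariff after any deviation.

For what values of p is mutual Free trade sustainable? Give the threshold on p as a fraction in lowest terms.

With continuation probability p and discount β, the effective per-period discount factor is βp.
Grim-trigger IC: βp ≥ (13−8)/(13−7) = 5/6.
So p ≥ (5/6)/(7/8) = 20/21.

20/21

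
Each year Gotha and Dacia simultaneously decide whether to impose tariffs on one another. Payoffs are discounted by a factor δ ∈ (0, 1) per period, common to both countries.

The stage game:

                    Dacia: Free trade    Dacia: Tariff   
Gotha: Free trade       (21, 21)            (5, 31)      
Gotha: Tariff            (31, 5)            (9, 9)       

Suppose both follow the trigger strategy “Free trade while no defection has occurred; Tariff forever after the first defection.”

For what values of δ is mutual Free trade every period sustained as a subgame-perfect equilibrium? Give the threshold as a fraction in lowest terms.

Cooperation forever yields 21 each period: 21/(1−δ).
Deviating yields 31 once, then 9 forever: 31 + 9δ/(1−δ).
No profitable deviation requires 21/(1−δ) ≥ 31 + 9δ/(1−δ).
Multiplying by (1−δ): 21 ≥ 31(1−δ) + 9δ = 31 − 22δ.
So 22δ ≥ 10, i.e. δ ≥ 10/22 = 5/11.

5/11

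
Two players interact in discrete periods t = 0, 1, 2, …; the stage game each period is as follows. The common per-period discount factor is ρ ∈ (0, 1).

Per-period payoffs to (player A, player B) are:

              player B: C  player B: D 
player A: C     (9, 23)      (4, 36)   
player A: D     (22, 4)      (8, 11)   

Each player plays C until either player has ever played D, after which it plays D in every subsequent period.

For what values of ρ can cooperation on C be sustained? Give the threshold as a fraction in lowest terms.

13/14

player A: cooperation gives 9 each period; deviation gives 22 once then 8 forever.
  9/(1−ρ) ≥ 22 + 8ρ/(1−ρ) ⇒ ρ ≥ 13/14.
player B: cooperation gives 23 each period; deviation gives 36 once then 11 forever.
  ρ ≥ 13/25.
Both must hold, so the binding constraint is player A's: ρ ≥ 13/14.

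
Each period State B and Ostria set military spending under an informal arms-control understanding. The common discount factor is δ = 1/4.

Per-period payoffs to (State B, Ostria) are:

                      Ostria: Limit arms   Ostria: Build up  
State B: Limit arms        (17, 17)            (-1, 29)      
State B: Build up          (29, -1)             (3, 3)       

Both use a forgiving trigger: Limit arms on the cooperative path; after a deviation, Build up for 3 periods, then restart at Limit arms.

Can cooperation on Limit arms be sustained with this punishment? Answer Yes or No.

A one-shot deviation gives 29 now, then 3 for 3 periods, then back to 17.
Gain from deviating: (29−17) today; loss: (17−3) in each of the next 3 periods.
No-deviation condition: (17−3)(δ+…+δ^3) ≥ 29−17, i.e. δ+…+δ^3 ≥ 6/7.
At δ = 1/4: δ+…+δ^3 = 0.3281 < 0.8571.
So cooperation is not sustainable.

No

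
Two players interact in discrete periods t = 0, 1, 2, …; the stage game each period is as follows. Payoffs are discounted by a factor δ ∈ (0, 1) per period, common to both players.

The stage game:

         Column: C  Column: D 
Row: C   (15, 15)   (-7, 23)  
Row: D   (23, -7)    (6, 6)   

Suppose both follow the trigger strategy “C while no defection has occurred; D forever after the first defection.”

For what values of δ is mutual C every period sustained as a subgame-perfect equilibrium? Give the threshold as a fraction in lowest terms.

8/17

Cooperation forever yields 15 each period: 15/(1−δ).
Deviating yields 23 once, then 6 forever: 23 + 6δ/(1−δ).
No profitable deviation requires 15/(1−δ) ≥ 23 + 6δ/(1−δ).
Multiplying by (1−δ): 15 ≥ 23(1−δ) + 6δ = 23 − 17δ.
So 17δ ≥ 8, i.e. δ ≥ 8/17.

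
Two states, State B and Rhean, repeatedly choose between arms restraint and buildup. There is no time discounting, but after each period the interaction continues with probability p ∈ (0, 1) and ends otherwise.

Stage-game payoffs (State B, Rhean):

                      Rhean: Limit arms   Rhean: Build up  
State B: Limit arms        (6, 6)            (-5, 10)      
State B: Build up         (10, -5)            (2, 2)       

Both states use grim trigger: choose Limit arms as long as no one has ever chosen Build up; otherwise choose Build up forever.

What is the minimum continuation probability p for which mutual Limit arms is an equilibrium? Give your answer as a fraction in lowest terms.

1/2

Expected cooperation value is 6 + p·6 + p²·6 + … = 6/(1−p); deviation gives 10 + p·2/(1−p).
6 ≥ 10(1−p) + 2p ⇒ 8p ≥ 4 ⇒ p ≥ 4/8 = 1/2.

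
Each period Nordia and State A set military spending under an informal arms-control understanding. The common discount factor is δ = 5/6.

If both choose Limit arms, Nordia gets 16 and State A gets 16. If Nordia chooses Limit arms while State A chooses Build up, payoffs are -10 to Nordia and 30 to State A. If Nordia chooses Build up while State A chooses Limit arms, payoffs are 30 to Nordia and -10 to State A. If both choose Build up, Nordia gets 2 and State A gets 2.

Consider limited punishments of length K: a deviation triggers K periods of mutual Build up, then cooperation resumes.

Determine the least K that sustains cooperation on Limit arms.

No profitable deviation requires (16−2)(δ+…+δ^K) ≥ 30−16, i.e. δ+…+δ^K ≥ 1 ≈ 1.0000.
With δ = 5/6, the partial sums are K=1: 0.8333, K=2: 1.5278.
K = 2 is the first length at which the sum reaches 1.0000.

2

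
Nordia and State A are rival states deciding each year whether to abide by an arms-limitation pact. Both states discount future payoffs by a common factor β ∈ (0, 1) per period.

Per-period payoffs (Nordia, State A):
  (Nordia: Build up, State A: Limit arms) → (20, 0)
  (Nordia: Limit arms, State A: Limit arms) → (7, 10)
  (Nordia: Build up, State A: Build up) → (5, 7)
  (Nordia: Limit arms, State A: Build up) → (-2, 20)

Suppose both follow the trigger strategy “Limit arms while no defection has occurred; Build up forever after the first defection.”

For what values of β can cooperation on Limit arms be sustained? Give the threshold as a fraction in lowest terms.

13/15

Nordia: cooperation gives 7 each period; deviation gives 20 once then 5 forever.
  7/(1−β) ≥ 20 + 5β/(1−β) ⇒ β ≥ 13/15.
State A: cooperation gives 10 each period; deviation gives 20 once then 7 forever.
  β ≥ 10/13.
Both must hold, so the binding constraint is Nordia's: β ≥ 13/15.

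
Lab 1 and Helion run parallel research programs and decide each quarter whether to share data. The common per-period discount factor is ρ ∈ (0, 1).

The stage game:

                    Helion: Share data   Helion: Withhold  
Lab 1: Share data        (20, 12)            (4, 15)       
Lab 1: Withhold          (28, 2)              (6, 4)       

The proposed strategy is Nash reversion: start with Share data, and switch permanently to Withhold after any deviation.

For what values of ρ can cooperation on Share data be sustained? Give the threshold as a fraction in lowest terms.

For Lab 1: deviation gain 28−20 = 8, per-period punishment loss 20−6 = 14. IC gives ρ ≥ 8/22 = 4/11.
For Helion: gain 3, loss 8 per period, so ρ ≥ 3/11.
The tighter constraint is Lab 1's, so cooperation needs ρ ≥ 4/11.

4/11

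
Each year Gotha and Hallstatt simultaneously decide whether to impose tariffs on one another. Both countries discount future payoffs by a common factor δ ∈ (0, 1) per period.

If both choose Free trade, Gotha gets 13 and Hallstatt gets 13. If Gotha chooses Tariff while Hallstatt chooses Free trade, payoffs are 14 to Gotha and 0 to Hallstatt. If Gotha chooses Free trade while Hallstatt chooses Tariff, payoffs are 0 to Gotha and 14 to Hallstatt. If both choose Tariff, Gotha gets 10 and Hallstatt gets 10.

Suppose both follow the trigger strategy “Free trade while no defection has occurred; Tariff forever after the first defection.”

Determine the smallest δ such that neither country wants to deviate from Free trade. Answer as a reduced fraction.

13/(1−δ) ≥ 14 + 10δ/(1−δ)
13 ≥ 14 − 4δ
δ ≥ 1/4.

1/4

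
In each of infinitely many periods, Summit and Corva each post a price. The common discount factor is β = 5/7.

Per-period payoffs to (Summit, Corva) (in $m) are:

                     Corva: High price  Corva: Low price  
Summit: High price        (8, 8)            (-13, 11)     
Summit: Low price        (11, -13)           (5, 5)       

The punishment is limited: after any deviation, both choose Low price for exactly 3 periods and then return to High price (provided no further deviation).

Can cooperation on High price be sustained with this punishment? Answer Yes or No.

Yes

Comparing payoff streams over the 4 periods until play realigns: cooperate → 8(1+β+…+β^3); deviate → 11 + 5(β+…+β^3).
Cooperation is sustained iff (8−5)(β+…+β^3) ≥ 11−8.
β+…+β^3 = 5/7·(1−(5/7)^3)/(1−5/7) = 1.5889, and (11−8)/(8−5) = 1.0000.
1.5889 ≥ 1.0000, so cooperation is sustainable.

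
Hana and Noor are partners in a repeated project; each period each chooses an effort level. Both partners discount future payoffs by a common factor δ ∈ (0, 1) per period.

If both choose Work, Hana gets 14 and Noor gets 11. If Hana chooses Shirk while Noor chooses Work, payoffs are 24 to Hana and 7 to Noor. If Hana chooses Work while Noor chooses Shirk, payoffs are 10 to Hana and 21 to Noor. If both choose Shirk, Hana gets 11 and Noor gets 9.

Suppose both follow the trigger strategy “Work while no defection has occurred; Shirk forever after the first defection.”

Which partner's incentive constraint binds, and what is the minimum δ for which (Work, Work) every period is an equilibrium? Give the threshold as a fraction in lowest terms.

Hana: cooperation gives 14 each period; deviation gives 24 once then 11 forever.
  14/(1−δ) ≥ 24 + 11δ/(1−δ) ⇒ δ ≥ 10/13.
Noor: cooperation gives 11 each period; deviation gives 21 once then 9 forever.
  δ ≥ 10/12 = 5/6.
Both must hold, so the binding constraint is Noor's: δ ≥ 5/6.

Noor; δ ≥ 5/6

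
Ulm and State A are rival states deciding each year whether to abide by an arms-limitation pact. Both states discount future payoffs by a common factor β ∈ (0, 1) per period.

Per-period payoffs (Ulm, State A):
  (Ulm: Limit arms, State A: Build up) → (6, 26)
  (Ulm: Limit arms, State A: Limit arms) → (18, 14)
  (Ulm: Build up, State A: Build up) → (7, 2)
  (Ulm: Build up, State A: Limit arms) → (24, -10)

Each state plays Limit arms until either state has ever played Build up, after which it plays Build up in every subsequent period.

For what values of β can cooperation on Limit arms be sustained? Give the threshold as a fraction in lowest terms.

1/2

For Ulm: deviation gain 24−18 = 6, per-period punishment loss 18−7 = 11. IC gives β ≥ 6/17.
For State A: gain 12, loss 12 per period, so β ≥ 12/24 = 1/2.
The tighter constraint is State A's, so cooperation needs β ≥ 1/2.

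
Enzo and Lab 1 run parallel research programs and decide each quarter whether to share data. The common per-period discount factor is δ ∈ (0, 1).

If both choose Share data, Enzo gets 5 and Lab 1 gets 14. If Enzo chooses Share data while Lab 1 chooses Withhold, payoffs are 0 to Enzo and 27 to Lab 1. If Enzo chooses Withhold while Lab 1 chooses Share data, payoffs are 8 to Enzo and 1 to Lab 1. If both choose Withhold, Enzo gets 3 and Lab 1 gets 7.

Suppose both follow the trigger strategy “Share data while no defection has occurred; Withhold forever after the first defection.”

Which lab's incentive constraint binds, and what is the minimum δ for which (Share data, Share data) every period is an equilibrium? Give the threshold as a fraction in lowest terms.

Lab 1; δ ≥ 13/20

Enzo: cooperation gives 5 each period; deviation gives 8 once then 3 forever.
  5/(1−δ) ≥ 8 + 3δ/(1−δ) ⇒ δ ≥ 3/5.
Lab 1: cooperation gives 14 each period; deviation gives 27 once then 7 forever.
  δ ≥ 13/20.
Both must hold, so the binding constraint is Lab 1's: δ ≥ 13/20.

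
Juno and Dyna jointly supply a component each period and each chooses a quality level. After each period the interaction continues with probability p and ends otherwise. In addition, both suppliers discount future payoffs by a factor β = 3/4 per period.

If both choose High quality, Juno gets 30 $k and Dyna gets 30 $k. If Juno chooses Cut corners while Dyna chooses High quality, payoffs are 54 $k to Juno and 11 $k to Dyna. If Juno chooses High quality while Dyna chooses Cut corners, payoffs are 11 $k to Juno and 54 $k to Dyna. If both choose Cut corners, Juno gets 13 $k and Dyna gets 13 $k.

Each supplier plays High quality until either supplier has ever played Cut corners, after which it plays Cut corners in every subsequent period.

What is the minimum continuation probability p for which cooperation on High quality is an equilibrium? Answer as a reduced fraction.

Expected continuation weight on next period's payoff is β·p = 3/4·p, which plays the role of the discount factor.
Cooperation requires 3/4·p ≥ (54−30)/(54−13) = 24/41, hence p ≥ 32/41.

32/41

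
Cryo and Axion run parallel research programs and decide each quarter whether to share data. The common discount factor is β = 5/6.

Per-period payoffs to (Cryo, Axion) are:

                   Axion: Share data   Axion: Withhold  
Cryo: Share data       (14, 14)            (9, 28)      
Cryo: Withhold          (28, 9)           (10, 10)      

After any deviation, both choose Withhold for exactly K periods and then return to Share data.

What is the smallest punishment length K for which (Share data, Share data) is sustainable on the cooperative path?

Need Σ_{k=1}^{K} β^k ≥ (28−14)/(14−10) = 3.5000 at β = 5/6.
At K = 6 the sum is 3.3255 < 3.5000; at K = 7 it is 3.6046 ≥ 3.5000.
So the minimum punishment length is K = 7.

7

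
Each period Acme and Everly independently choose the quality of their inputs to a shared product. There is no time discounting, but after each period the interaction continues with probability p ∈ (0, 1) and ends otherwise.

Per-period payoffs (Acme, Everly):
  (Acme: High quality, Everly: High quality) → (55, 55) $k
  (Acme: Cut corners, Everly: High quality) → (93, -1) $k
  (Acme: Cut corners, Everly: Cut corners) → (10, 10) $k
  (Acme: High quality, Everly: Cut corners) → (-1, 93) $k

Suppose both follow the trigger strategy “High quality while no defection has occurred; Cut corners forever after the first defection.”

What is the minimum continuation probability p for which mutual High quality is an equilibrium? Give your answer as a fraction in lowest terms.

Expected cooperation value is 55 + p·55 + p²·55 + … = 55/(1−p); deviation gives 93 + p·10/(1−p).
55 ≥ 93(1−p) + 10p ⇒ 83p ≥ 38 ⇒ p ≥ 38/83.

38/83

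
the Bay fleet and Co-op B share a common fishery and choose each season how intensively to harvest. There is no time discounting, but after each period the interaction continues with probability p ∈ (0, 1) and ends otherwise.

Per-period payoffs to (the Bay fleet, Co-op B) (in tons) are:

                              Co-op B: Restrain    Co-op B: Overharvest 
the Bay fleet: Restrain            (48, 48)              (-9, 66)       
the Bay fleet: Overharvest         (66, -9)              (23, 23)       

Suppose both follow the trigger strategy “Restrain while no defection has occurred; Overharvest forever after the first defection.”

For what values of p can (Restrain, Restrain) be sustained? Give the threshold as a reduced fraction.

18/43

With no time discounting, the continuation probability p plays the role of the discount factor.
Grim-trigger IC: 48/(1−p) ≥ 66 + 23p/(1−p) ⇒ p ≥ (66−48)/(66−23) = 18/43.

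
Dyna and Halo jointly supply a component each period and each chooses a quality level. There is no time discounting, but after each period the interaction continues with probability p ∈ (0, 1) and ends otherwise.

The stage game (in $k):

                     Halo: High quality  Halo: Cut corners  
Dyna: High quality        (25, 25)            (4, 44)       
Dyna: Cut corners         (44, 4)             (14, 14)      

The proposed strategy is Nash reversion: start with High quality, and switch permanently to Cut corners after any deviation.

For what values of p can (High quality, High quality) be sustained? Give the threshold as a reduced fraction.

With no time discounting, the continuation probability p plays the role of the discount factor.
Grim-trigger IC: 25/(1−p) ≥ 44 + 14p/(1−p) ⇒ p ≥ (44−25)/(44−14) = 19/30.

19/30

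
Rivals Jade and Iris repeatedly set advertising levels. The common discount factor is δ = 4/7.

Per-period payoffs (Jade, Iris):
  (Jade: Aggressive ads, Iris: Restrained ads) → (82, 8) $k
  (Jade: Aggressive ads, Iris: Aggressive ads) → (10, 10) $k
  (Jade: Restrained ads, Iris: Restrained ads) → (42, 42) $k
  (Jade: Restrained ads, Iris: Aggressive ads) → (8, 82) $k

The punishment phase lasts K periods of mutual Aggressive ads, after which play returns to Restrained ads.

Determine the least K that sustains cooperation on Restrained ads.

5

No profitable deviation requires (42−10)(δ+…+δ^K) ≥ 82−42, i.e. δ+…+δ^K ≥ 5/4 ≈ 1.2500.
With δ = 4/7, the partial sums are K=1: 0.5714, K=2: 0.8980, K=3: 1.0845, K=4: 1.1912, K=5: 1.2521.
K = 5 is the first length at which the sum reaches 1.2500.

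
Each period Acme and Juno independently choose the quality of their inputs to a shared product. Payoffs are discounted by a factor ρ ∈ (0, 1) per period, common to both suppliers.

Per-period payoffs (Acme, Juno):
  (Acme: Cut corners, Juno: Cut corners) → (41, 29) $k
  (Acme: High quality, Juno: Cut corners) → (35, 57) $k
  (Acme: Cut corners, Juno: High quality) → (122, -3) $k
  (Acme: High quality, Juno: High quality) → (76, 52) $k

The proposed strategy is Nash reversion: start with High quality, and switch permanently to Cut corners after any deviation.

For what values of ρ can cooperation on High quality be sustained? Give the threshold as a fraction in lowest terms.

Acme's threshold: (122−76)/(122−41) = 46/81.
Juno's threshold: (57−52)/(57−29) = 5/28.
46/81 > 5/28, so Acme binds and ρ* = 46/81.

46/81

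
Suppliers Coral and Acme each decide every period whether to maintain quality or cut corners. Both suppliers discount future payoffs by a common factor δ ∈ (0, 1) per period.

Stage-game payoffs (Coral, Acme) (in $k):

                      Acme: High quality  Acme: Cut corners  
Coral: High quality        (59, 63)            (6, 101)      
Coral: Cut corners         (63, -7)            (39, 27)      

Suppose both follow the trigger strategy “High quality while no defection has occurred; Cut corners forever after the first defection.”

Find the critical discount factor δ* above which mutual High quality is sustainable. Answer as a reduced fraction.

19/37

For Coral: deviation gain 63−59 = 4, per-period punishment loss 59−39 = 20. IC gives δ ≥ 4/24 = 1/6.
For Acme: gain 38, loss 36 per period, so δ ≥ 38/74 = 19/37.
The tighter constraint is Acme's, so cooperation needs δ ≥ 19/37.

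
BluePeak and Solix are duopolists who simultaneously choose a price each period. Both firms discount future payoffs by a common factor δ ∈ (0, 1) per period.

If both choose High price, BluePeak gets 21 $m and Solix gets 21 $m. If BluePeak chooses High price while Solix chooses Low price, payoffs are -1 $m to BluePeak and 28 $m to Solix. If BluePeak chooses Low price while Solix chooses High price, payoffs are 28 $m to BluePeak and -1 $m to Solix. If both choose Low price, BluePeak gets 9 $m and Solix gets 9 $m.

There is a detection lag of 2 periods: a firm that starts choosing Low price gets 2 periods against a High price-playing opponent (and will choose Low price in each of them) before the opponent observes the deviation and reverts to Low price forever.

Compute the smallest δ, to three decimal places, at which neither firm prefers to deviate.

0.607

Deviating for the 2 undetected periods gains 28−21 = 7 per period over cooperation, then loses 21−9 = 12 per period forever once punishment starts.
Gain: 7(1 + δ + … + δ^1); loss: 12·δ^2/(1−δ).
No profitable deviation ⇔ 7(1−δ^2) ≤ 12·δ^2, i.e. δ^2 ≥ 7/(7+12) = 7/19.
Hence δ ≥ (7/19)^(1/2) ≈ 0.607.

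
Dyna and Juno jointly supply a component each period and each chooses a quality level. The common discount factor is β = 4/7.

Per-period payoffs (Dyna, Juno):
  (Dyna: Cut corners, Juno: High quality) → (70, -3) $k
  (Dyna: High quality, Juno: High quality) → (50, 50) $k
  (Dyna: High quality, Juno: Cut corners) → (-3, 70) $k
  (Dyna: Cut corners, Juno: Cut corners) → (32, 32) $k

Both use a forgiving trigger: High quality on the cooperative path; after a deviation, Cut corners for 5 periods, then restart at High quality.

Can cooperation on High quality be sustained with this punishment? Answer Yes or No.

Yes

A one-shot deviation gives 70 now, then 32 for 5 periods, then back to 50.
Gain from deviating: (70−50) today; loss: (50−32) in each of the next 5 periods.
No-deviation condition: (50−32)(β+…+β^5) ≥ 70−50, i.e. β+…+β^5 ≥ 10/9.
At β = 4/7: β+…+β^5 = 1.2521 ≥ 1.1111.
So cooperation is sustainable.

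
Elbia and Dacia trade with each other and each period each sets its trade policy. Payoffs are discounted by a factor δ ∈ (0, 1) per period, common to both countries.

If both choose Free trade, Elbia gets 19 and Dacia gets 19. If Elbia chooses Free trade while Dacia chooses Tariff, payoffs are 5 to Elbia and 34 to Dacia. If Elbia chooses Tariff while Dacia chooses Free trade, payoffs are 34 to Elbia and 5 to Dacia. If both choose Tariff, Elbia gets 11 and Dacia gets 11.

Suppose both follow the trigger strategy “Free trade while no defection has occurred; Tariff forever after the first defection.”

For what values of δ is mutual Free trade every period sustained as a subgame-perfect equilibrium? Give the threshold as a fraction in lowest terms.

19/(1−δ) ≥ 34 + 11δ/(1−δ)
19 ≥ 34 − 23δ
δ ≥ 15/23.

15/23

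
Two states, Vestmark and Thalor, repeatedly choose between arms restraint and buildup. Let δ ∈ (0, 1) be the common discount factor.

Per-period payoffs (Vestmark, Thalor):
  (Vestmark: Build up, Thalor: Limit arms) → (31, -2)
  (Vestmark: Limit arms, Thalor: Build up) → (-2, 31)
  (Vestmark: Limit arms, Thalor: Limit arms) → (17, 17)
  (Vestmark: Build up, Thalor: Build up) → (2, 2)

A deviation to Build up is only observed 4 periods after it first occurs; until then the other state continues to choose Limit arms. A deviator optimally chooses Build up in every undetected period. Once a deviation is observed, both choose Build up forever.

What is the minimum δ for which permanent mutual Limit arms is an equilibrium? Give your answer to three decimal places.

A deviator earns 31 for 4 periods, then 2 forever; cooperating earns 17 forever. Multiplying the IC by (1−δ):
17 ≥ 31(1−δ^4) + 2δ^4, so 29·δ^4 ≥ 14 and δ^4 ≥ 14/29.
δ ≥ (14/29)^(1/4) ≈ 0.834.

0.834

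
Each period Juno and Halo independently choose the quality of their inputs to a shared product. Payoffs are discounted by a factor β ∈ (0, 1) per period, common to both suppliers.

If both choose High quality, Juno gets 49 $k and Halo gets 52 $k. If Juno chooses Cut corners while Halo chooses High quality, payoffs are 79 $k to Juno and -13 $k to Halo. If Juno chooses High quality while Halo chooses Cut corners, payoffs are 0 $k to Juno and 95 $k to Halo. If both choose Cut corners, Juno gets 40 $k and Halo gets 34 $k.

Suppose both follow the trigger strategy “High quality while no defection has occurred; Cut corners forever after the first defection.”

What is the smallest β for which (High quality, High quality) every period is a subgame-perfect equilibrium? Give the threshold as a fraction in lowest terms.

Juno: cooperation gives 49 each period; deviation gives 79 once then 40 forever.
  49/(1−β) ≥ 79 + 40β/(1−β) ⇒ β ≥ 30/39 = 10/13.
Halo: cooperation gives 52 each period; deviation gives 95 once then 34 forever.
  β ≥ 43/61.
Both must hold, so the binding constraint is Juno's: β ≥ 10/13.

10/13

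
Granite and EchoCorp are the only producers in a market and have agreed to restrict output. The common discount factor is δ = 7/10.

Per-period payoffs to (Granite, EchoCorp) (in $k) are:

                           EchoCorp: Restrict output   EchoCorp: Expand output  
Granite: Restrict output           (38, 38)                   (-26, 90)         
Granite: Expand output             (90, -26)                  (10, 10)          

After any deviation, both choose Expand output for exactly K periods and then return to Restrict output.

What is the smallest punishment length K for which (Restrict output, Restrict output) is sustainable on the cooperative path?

No profitable deviation requires (38−10)(δ+…+δ^K) ≥ 90−38, i.e. δ+…+δ^K ≥ 13/7 ≈ 1.8571.
With δ = 7/10, the partial sums are K=1: 0.7000, K=2: 1.1900, K=3: 1.5330, K=4: 1.7731, K=5: 1.9412.
K = 5 is the first length at which the sum reaches 1.8571.

5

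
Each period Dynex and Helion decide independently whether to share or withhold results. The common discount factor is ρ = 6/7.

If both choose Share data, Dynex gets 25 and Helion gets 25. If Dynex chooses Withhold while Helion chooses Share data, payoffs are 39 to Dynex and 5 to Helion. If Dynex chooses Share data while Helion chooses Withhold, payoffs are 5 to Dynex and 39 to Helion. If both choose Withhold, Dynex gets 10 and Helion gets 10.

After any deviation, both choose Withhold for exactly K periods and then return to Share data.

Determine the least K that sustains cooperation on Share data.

2

IC: ρ(1−ρ^K)/(1−ρ) ≥ (39−25)/(25−10) = 14/15.
With ρ = 6/7: need 1 − ρ^K ≥ 14/15·(1−6/7)/(6/7), i.e. ρ^K ≤ 0.8444.
Since (6/7)^1 = 0.8571 and (6/7)^2 = 0.7347, the smallest such K is 2.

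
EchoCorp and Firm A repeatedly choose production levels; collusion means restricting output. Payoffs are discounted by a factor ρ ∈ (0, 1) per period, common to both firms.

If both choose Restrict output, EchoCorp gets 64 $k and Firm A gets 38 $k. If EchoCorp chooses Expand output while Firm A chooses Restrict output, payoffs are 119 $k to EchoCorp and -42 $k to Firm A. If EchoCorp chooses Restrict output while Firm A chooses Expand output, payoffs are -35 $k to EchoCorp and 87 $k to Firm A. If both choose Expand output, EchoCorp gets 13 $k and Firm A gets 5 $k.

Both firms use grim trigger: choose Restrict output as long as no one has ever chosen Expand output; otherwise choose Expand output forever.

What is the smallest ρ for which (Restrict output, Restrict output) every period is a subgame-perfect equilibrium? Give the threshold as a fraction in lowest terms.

49/82

EchoCorp's threshold: (119−64)/(119−13) = 55/106.
Firm A's threshold: (87−38)/(87−5) = 49/82.
55/106 < 49/82, so Firm A binds and ρ* = 49/82.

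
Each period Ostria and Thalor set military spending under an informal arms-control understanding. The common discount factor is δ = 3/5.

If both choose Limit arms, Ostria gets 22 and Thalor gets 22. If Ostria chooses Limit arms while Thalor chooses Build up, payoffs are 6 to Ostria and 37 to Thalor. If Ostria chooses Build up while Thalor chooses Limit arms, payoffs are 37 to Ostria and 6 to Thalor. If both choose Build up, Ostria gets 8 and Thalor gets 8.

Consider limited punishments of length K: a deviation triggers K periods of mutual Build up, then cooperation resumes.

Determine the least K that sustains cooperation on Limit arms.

3

Need Σ_{k=1}^{K} δ^k ≥ (37−22)/(22−8) = 1.0714 at δ = 3/5.
At K = 2 the sum is 0.9600 < 1.0714; at K = 3 it is 1.1760 ≥ 1.0714.
So the minimum punishment length is K = 3.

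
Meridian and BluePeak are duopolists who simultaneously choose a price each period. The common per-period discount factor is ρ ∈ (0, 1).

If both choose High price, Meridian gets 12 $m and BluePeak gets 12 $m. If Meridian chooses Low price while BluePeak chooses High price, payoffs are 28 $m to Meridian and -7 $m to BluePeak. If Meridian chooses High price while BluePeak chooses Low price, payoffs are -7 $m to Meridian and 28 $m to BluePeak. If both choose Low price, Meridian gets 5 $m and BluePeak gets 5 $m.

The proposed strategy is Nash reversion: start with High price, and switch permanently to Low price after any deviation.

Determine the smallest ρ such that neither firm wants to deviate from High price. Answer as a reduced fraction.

12/(1−ρ) ≥ 28 + 5ρ/(1−ρ)
12 ≥ 28 − 23ρ
ρ ≥ 16/23.

16/23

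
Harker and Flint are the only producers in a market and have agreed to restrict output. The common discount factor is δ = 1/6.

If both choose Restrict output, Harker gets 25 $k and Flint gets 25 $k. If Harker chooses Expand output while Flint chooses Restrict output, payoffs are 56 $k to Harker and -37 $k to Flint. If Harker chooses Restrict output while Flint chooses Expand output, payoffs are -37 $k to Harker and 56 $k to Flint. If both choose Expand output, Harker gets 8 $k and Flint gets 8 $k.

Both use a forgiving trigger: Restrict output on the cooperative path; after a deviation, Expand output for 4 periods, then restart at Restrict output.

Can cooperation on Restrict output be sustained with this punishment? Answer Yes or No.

Comparing payoff streams over the 5 periods until play realigns: cooperate → 25(1+δ+…+δ^4); deviate → 56 + 8(δ+…+δ^4).
Cooperation is sustained iff (25−8)(δ+…+δ^4) ≥ 56−25.
δ+…+δ^4 = 1/6·(1−(1/6)^4)/(1−1/6) = 0.1998, and (56−25)/(25−8) = 1.8235.
0.1998 < 1.8235, so cooperation is not sustainable.

No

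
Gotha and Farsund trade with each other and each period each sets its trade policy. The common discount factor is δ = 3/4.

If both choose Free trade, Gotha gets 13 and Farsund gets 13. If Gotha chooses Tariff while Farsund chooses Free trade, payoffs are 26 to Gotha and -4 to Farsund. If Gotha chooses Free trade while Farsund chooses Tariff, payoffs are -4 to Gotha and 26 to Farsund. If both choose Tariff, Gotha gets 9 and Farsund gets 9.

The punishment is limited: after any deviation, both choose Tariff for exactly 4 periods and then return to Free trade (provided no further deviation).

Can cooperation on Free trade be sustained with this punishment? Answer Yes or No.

No

Comparing payoff streams over the 5 periods until play realigns: cooperate → 13(1+δ+…+δ^4); deviate → 26 + 9(δ+…+δ^4).
Cooperation is sustained iff (13−9)(δ+…+δ^4) ≥ 26−13.
δ+…+δ^4 = 3/4·(1−(3/4)^4)/(1−3/4) = 2.0508, and (26−13)/(13−9) = 3.2500.
2.0508 < 3.2500, so cooperation is not sustainable.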